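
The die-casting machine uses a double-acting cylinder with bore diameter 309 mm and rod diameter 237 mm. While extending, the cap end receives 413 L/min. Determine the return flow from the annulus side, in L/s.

Q_out ≈ 2.83 L/s

Cap-side area A_cap = π/4 × (309 mm)² = 74990 mm^2
Rod-side annular area A_ann = π/4 × (309² − 237²) = 30880 mm^2
Piston speed v = Q_in/A_cap; rod-end outflow Q_out = v × A_ann = Q_in × A_ann/A_cap.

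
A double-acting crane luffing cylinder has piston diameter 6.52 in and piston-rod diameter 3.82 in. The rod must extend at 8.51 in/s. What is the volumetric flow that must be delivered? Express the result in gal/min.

Q ≈ 73.8 gal/min

Cap-side area A_cap = π/4 × (6.52 in)² = 33.39 in^2
Q = A × v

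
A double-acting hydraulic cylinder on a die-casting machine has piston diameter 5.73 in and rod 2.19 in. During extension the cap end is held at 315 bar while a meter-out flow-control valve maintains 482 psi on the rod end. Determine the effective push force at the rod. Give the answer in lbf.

F ≈ 1.07e5 lbf

Cap-side area A_cap = π/4 × (5.73 in)² = 25.79 in^2
Rod-side annular area A_ann = π/4 × (5.73² − 2.19²) = 22.02 in^2
Net thrust = P_cap·A_cap − P_rod·A_ann = 1.178e5 lbf − 10610 lbf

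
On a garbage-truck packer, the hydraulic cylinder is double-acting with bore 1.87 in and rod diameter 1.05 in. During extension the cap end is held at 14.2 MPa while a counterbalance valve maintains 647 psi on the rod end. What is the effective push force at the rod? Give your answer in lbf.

Cap-side area A_cap = π/4 × (1.87 in)² = 2.746 in^2
Rod-side annular area A_ann = π/4 × (1.87² − 1.05²) = 1.881 in^2
Net thrust = P_cap·A_cap − P_rod·A_ann = 5656 lbf − 1217 lbf

F ≈ 4440 lbf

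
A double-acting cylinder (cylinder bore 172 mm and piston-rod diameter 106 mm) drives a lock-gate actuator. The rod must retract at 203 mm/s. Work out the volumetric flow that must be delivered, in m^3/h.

Rod-side annular area A_ann = π/4 × (172² − 106²) = 14410 mm^2
Q = A × v

Q ≈ 10.5 m^3/h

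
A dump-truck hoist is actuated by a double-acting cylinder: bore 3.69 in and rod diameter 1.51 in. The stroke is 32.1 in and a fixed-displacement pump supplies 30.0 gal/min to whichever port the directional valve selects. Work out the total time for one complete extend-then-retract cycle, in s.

t ≈ 5.45 s

Cap-side area A_cap = π/4 × (3.69 in)² = 10.69 in^2
Rod-side annular area A_ann = π/4 × (3.69² − 1.51²) = 8.903 in^2
t_ext = A_cap·L/Q = 2.972 s
t_ret = A_ann·L/Q = 2.474 s
t_cycle = t_ext + t_ret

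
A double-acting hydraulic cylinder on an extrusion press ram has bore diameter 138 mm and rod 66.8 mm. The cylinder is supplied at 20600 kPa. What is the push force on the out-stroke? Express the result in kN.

Cap-side area A_cap = π/4 × (138 mm)² = 14960 mm^2
F = P × A_cap = 20600 kPa × A_cap

F ≈ 308 kN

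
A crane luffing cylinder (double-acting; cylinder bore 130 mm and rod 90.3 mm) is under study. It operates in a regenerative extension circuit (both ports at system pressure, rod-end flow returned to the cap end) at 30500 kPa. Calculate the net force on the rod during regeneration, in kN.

With equal pressure on both faces, forces on the annular region cancel; the net push is pressure × rod cross-section.
Rod cross-section A_rod = π/4 × (90.3 mm)² = 6404 mm^2
F = P × A_rod

F ≈ 195 kN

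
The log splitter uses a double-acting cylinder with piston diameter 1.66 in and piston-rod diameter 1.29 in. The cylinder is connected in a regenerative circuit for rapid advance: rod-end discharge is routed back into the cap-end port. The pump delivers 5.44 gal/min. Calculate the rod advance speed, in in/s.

In regeneration the rod-end outflow joins the pump flow into the cap end, so the net volume the pump must supply per unit advance equals the rod cross-section area.
Rod cross-section A_rod = π/4 × (1.29 in)² = 1.307 in^2
v = Q_pump / A_rod

v ≈ 16.0 in/s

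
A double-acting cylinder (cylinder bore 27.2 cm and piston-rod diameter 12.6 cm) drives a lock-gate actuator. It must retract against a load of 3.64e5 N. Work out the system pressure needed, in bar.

Rod-side annular area A_ann = π/4 × (27.2² − 12.6²) = 456.4 cm^2
Retraction: pressure acts on the annular area.
P = F / A = 3.64e5 N / A

P ≈ 79.8 bar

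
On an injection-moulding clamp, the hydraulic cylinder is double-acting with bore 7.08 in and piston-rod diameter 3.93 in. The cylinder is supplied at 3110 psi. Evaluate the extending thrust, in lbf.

F ≈ 1.22e5 lbf

Cap-side area A_cap = π/4 × (7.08 in)² = 39.37 in^2
F = P × A_cap = 3110 psi × A_cap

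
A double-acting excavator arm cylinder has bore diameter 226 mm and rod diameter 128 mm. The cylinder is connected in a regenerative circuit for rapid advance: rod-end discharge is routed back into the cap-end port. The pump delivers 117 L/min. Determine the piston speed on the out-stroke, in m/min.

In regeneration the rod-end outflow joins the pump flow into the cap end, so the net volume the pump must supply per unit advance equals the rod cross-section area.
Rod cross-section A_rod = π/4 × (128 mm)² = 12870 mm^2
v = Q_pump / A_rod

v ≈ 9.09 m/min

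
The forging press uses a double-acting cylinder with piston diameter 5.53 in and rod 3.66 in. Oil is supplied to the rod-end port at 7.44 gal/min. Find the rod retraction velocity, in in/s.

v ≈ 2.12 in/s

Rod-side annular area A_ann = π/4 × (5.53² − 3.66²) = 13.50 in^2
Flow into the rod-end port fills the annular volume.
v = Q / A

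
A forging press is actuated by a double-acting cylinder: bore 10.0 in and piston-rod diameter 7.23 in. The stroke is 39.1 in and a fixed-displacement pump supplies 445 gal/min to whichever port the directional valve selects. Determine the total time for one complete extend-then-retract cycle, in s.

t ≈ 2.65 s

Cap-side area A_cap = π/4 × (10.0 in)² = 78.54 in^2
Rod-side annular area A_ann = π/4 × (10.0² − 7.23²) = 37.48 in^2
t_ext = A_cap·L/Q = 1.792 s
t_ret = A_ann·L/Q = 0.8555 s
t_cycle = t_ext + t_ret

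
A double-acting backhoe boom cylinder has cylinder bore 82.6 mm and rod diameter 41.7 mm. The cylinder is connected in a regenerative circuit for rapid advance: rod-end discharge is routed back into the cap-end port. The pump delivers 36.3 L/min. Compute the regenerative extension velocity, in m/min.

v ≈ 26.6 m/min

In regeneration the rod-end outflow joins the pump flow into the cap end, so the net volume the pump must supply per unit advance equals the rod cross-section area.
Rod cross-section A_rod = π/4 × (41.7 mm)² = 1366 mm^2
v = Q_pump / A_rod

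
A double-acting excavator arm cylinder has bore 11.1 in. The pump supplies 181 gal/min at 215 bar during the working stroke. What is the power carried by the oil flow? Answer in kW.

Hydraulic power = P × Q

W ≈ 246 kW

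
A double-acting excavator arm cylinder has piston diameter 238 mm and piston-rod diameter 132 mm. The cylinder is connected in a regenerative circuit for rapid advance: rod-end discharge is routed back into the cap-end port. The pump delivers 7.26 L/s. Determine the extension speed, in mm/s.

In regeneration the rod-end outflow joins the pump flow into the cap end, so the net volume the pump must supply per unit advance equals the rod cross-section area.
Rod cross-section A_rod = π/4 × (132 mm)² = 13680 mm^2
v = Q_pump / A_rod

v ≈ 531 mm/s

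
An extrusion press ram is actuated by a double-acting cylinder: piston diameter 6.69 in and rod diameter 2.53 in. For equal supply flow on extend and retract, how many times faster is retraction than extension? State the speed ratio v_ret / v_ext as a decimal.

Cap-side area A_cap = π/4 × (6.69 in)² = 35.15 in^2
Rod-side annular area A_ann = π/4 × (6.69² − 2.53²) = 30.12 in^2
For equal Q, v ∝ 1/A, so v_ret/v_ext = A_cap/A_ann.

v_ret/v_ext ≈ 1.17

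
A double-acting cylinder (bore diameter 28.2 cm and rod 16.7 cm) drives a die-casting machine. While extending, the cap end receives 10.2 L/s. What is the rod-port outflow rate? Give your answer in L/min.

Q_out ≈ 397 L/min

Cap-side area A_cap = π/4 × (28.2 cm)² = 624.6 cm^2
Rod-side annular area A_ann = π/4 × (28.2² − 16.7²) = 405.5 cm^2
Piston speed v = Q_in/A_cap; rod-end outflow Q_out = v × A_ann = Q_in × A_ann/A_cap.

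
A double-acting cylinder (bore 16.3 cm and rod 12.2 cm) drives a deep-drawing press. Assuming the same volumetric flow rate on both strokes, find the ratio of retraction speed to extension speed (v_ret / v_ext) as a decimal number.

Cap-side area A_cap = π/4 × (16.3 cm)² = 208.7 cm^2
Rod-side annular area A_ann = π/4 × (16.3² − 12.2²) = 91.77 cm^2
For equal Q, v ∝ 1/A, so v_ret/v_ext = A_cap/A_ann.

v_ret/v_ext ≈ 2.27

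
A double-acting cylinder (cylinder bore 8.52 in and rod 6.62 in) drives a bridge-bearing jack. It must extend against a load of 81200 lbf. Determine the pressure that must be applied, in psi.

Cap-side area A_cap = π/4 × (8.52 in)² = 57.01 in^2
P = F / A = 81200 lbf / A

P ≈ 1420 psi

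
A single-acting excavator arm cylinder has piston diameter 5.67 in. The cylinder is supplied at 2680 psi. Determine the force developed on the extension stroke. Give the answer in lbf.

F ≈ 67700 lbf

Cap-side area A_cap = π/4 × (5.67 in)² = 25.25 in^2
F = P × A_cap = 2680 psi × A_cap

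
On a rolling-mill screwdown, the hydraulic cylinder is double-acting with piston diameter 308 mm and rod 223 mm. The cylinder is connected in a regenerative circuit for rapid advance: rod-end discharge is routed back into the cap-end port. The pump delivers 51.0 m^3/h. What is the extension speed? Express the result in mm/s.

In regeneration the rod-end outflow joins the pump flow into the cap end, so the net volume the pump must supply per unit advance equals the rod cross-section area.
Rod cross-section A_rod = π/4 × (223 mm)² = 39060 mm^2
v = Q_pump / A_rod

v ≈ 363 mm/s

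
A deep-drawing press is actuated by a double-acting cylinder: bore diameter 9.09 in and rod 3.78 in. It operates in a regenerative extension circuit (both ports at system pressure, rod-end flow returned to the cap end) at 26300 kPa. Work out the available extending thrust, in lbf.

With equal pressure on both faces, forces on the annular region cancel; the net push is pressure × rod cross-section.
Rod cross-section A_rod = π/4 × (3.78 in)² = 11.22 in^2
F = P × A_rod

F ≈ 42800 lbf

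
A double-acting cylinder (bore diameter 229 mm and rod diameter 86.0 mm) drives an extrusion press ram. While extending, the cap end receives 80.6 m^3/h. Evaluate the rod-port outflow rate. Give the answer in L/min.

Q_out ≈ 1150 L/min

Cap-side area A_cap = π/4 × (229 mm)² = 41190 mm^2
Rod-side annular area A_ann = π/4 × (229² − 86.0²) = 35380 mm^2
Piston speed v = Q_in/A_cap; rod-end outflow Q_out = v × A_ann = Q_in × A_ann/A_cap.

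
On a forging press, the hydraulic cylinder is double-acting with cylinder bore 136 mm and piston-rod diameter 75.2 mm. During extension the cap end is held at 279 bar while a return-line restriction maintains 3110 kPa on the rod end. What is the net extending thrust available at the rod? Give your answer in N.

F ≈ 3.74e5 N

Cap-side area A_cap = π/4 × (136 mm)² = 14530 mm^2
Rod-side annular area A_ann = π/4 × (136² − 75.2²) = 10090 mm^2
Net thrust = P_cap·A_cap − P_rod·A_ann = 4.053e5 N − 31370 N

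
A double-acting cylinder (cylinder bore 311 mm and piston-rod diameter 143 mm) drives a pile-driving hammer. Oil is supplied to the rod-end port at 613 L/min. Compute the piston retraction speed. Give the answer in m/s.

Rod-side annular area A_ann = π/4 × (311² − 143²) = 59900 mm^2
Flow into the rod-end port fills the annular volume.
v = Q / A

v ≈ 0.171 m/s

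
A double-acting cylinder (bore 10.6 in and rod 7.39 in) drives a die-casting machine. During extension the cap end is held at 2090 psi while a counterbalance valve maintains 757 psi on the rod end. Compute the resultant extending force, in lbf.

Cap-side area A_cap = π/4 × (10.6 in)² = 88.25 in^2
Rod-side annular area A_ann = π/4 × (10.6² − 7.39²) = 45.36 in^2
Net thrust = P_cap·A_cap − P_rod·A_ann = 1.844e5 lbf − 34330 lbf

F ≈ 1.50e5 lbf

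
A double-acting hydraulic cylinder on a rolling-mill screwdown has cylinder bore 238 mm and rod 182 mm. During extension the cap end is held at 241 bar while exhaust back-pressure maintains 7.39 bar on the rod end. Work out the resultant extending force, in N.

Cap-side area A_cap = π/4 × (238 mm)² = 44490 mm^2
Rod-side annular area A_ann = π/4 × (238² − 182²) = 18470 mm^2
Net thrust = P_cap·A_cap − P_rod·A_ann = 1.072e6 N − 13650 N

F ≈ 1.06e6 N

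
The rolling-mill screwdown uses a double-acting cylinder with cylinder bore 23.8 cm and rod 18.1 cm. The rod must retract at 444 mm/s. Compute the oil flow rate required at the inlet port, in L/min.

Q ≈ 500 L/min

Rod-side annular area A_ann = π/4 × (23.8² − 18.1²) = 187.6 cm^2
Q = A × v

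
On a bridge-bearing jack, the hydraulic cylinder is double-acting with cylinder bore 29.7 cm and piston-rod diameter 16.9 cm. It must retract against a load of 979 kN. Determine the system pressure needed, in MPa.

Rod-side annular area A_ann = π/4 × (29.7² − 16.9²) = 468.5 cm^2
Retraction: pressure acts on the annular area.
P = F / A = 979 kN / A

P ≈ 20.9 MPa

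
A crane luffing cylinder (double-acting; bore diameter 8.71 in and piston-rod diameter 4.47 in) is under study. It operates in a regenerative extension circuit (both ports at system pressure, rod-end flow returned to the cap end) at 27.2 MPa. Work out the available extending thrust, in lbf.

F ≈ 61900 lbf

With equal pressure on both faces, forces on the annular region cancel; the net push is pressure × rod cross-section.
Rod cross-section A_rod = π/4 × (4.47 in)² = 15.69 in^2
F = P × A_rod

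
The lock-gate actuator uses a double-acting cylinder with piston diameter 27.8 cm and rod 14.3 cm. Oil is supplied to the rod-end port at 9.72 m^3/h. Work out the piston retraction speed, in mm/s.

Rod-side annular area A_ann = π/4 × (27.8² − 14.3²) = 446.4 cm^2
Flow into the rod-end port fills the annular volume.
v = Q / A

v ≈ 60.5 mm/s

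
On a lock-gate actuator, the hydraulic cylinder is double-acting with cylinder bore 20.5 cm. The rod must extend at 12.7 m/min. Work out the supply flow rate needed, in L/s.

Cap-side area A_cap = π/4 × (20.5 cm)² = 330.1 cm^2
Q = A × v

Q ≈ 6.99 L/s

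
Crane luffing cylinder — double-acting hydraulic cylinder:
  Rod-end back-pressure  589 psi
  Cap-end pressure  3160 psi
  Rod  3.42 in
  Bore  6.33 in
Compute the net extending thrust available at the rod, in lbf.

Cap-side area A_cap = π/4 × (6.33 in)² = 31.47 in^2
Rod-side annular area A_ann = π/4 × (6.33² − 3.42²) = 22.28 in^2
Net thrust = P_cap·A_cap − P_rod·A_ann = 99450 lbf − 13130 lbf

F ≈ 86300 lbf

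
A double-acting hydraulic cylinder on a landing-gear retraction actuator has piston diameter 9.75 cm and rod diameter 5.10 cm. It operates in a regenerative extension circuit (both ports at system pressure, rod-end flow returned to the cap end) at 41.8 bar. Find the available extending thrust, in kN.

With equal pressure on both faces, forces on the annular region cancel; the net push is pressure × rod cross-section.
Rod cross-section A_rod = π/4 × (5.10 cm)² = 20.43 cm^2
F = P × A_rod

F ≈ 8.54 kN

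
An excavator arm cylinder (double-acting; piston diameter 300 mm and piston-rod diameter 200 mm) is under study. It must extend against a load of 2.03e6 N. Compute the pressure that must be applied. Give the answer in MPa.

P ≈ 28.7 MPa

Cap-side area A_cap = π/4 × (300 mm)² = 70690 mm^2
P = F / A = 2.03e6 N / A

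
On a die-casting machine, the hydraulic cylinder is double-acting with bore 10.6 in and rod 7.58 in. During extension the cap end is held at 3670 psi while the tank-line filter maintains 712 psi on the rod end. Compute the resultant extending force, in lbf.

Cap-side area A_cap = π/4 × (10.6 in)² = 88.25 in^2
Rod-side annular area A_ann = π/4 × (10.6² − 7.58²) = 43.12 in^2
Net thrust = P_cap·A_cap − P_rod·A_ann = 3.239e5 lbf − 30700 lbf

F ≈ 2.93e5 lbf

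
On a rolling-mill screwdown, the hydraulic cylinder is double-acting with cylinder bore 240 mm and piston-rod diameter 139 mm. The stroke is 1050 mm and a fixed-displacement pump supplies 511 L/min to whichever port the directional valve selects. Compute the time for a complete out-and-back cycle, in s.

t ≈ 9.28 s

Cap-side area A_cap = π/4 × (240 mm)² = 45240 mm^2
Rod-side annular area A_ann = π/4 × (240² − 139²) = 30060 mm^2
t_ext = A_cap·L/Q = 5.577 s
t_ret = A_ann·L/Q = 3.707 s
t_cycle = t_ext + t_ret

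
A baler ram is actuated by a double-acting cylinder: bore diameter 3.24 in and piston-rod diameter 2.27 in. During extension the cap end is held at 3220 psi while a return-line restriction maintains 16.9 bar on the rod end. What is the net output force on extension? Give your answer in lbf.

Cap-side area A_cap = π/4 × (3.24 in)² = 8.245 in^2
Rod-side annular area A_ann = π/4 × (3.24² − 2.27²) = 4.198 in^2
Net thrust = P_cap·A_cap − P_rod·A_ann = 26550 lbf − 1029 lbf

F ≈ 25500 lbf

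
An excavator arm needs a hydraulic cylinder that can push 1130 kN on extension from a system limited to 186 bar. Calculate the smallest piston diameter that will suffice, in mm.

D ≈ 278 mm

Extension force acts on the full piston face: F = P × (π/4)D².
D = √(4F / (πP)) = √(4 × 1130 kN / (π × 186 bar))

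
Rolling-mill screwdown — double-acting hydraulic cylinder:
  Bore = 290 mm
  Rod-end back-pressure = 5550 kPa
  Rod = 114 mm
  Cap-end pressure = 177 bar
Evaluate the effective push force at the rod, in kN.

F ≈ 859 kN

Cap-side area A_cap = π/4 × (290 mm)² = 66050 mm^2
Rod-side annular area A_ann = π/4 × (290² − 114²) = 55840 mm^2
Net thrust = P_cap·A_cap − P_rod·A_ann = 1169 kN − 309.9 kN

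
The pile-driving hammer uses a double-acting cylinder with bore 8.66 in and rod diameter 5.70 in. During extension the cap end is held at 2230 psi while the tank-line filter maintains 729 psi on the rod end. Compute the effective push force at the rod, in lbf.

F ≈ 1.07e5 lbf

Cap-side area A_cap = π/4 × (8.66 in)² = 58.90 in^2
Rod-side annular area A_ann = π/4 × (8.66² − 5.70²) = 33.38 in^2
Net thrust = P_cap·A_cap − P_rod·A_ann = 1.314e5 lbf − 24340 lbf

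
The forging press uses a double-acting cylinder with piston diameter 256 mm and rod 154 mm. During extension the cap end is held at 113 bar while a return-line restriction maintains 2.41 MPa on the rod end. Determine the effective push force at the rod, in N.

F ≈ 5.02e5 N

Cap-side area A_cap = π/4 × (256 mm)² = 51470 mm^2
Rod-side annular area A_ann = π/4 × (256² − 154²) = 32850 mm^2
Net thrust = P_cap·A_cap − P_rod·A_ann = 5.816e5 N − 79160 N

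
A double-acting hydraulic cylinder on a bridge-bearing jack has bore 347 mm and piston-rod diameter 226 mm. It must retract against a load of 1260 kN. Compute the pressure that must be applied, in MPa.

P ≈ 23.1 MPa

Rod-side annular area A_ann = π/4 × (347² − 226²) = 54450 mm^2
Retraction: pressure acts on the annular area.
P = F / A = 1260 kN / A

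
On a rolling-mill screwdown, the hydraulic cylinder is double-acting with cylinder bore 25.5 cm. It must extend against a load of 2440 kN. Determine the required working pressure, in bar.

Cap-side area A_cap = π/4 × (25.5 cm)² = 510.7 cm^2
P = F / A = 2440 kN / A

P ≈ 478 bar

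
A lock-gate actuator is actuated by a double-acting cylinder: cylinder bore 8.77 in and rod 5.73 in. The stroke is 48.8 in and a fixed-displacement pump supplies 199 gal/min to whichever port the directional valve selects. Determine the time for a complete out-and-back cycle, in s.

Cap-side area A_cap = π/4 × (8.77 in)² = 60.41 in^2
Rod-side annular area A_ann = π/4 × (8.77² − 5.73²) = 34.62 in^2
t_ext = A_cap·L/Q = 3.848 s
t_ret = A_ann·L/Q = 2.205 s
t_cycle = t_ext + t_ret

t ≈ 6.05 s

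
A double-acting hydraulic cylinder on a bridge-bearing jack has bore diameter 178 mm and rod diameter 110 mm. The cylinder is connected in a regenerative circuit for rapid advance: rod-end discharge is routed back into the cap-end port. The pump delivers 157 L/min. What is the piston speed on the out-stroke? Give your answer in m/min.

v ≈ 16.5 m/min

In regeneration the rod-end outflow joins the pump flow into the cap end, so the net volume the pump must supply per unit advance equals the rod cross-section area.
Rod cross-section A_rod = π/4 × (110 mm)² = 9503 mm^2
v = Q_pump / A_rod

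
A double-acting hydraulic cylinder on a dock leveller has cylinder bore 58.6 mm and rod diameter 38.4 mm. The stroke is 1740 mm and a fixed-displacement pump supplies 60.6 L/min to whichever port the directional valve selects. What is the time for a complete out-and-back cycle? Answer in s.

Cap-side area A_cap = π/4 × (58.6 mm)² = 2697 mm^2
Rod-side annular area A_ann = π/4 × (58.6² − 38.4²) = 1539 mm^2
t_ext = A_cap·L/Q = 4.646 s
t_ret = A_ann·L/Q = 2.651 s
t_cycle = t_ext + t_ret

t ≈ 7.30 s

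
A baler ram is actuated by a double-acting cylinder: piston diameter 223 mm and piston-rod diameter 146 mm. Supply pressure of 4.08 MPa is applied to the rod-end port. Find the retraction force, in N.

Rod-side annular area A_ann = π/4 × (223² − 146²) = 22320 mm^2
On retraction the pressure acts on the annular area (bore minus rod).
F = P × A_ann

F ≈ 91000 N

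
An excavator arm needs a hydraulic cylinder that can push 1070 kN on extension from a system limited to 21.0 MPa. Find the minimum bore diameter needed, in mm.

Extension force acts on the full piston face: F = P × (π/4)D².
D = √(4F / (πP)) = √(4 × 1070 kN / (π × 21.0 MPa))

D ≈ 255 mm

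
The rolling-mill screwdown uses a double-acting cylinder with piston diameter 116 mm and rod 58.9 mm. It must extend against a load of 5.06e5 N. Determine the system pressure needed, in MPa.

P ≈ 47.9 MPa

Cap-side area A_cap = π/4 × (116 mm)² = 10570 mm^2
P = F / A = 5.06e5 N / A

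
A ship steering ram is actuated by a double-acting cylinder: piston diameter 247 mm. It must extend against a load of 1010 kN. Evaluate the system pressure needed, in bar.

P ≈ 211 bar

Cap-side area A_cap = π/4 × (247 mm)² = 47920 mm^2
P = F / A = 1010 kN / A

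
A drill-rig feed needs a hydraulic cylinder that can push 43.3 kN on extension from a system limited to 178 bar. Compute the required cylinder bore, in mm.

D ≈ 55.7 mm

Extension force acts on the full piston face: F = P × (π/4)D².
D = √(4F / (πP)) = √(4 × 43.3 kN / (π × 178 bar))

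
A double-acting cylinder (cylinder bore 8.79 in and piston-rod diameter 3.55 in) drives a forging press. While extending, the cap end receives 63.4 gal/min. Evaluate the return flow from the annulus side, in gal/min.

Cap-side area A_cap = π/4 × (8.79 in)² = 60.68 in^2
Rod-side annular area A_ann = π/4 × (8.79² − 3.55²) = 50.79 in^2
Piston speed v = Q_in/A_cap; rod-end outflow Q_out = v × A_ann = Q_in × A_ann/A_cap.

Q_out ≈ 53.1 gal/min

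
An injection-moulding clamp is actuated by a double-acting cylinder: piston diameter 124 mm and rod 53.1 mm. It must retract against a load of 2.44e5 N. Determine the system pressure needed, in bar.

Rod-side annular area A_ann = π/4 × (124² − 53.1²) = 9862 mm^2
Retraction: pressure acts on the annular area.
P = F / A = 2.44e5 N / A

P ≈ 247 bar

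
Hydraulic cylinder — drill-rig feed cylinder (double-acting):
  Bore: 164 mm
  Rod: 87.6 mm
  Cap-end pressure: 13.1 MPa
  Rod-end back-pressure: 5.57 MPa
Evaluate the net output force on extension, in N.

Cap-side area A_cap = π/4 × (164 mm)² = 21120 mm^2
Rod-side annular area A_ann = π/4 × (164² − 87.6²) = 15100 mm^2
Net thrust = P_cap·A_cap − P_rod·A_ann = 2.767e5 N − 84090 N

F ≈ 1.93e5 N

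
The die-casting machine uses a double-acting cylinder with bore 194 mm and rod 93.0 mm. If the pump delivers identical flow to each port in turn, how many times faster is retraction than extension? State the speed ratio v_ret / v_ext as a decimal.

v_ret/v_ext ≈ 1.30

Cap-side area A_cap = π/4 × (194 mm)² = 29560 mm^2
Rod-side annular area A_ann = π/4 × (194² − 93.0²) = 22770 mm^2
For equal Q, v ∝ 1/A, so v_ret/v_ext = A_cap/A_ann.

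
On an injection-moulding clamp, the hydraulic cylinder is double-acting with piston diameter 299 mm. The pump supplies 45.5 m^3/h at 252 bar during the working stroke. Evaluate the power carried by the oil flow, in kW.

Hydraulic power = P × Q

W ≈ 318 kW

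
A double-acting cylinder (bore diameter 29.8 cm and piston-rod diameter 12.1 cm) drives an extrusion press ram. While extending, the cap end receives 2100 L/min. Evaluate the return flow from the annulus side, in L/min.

Cap-side area A_cap = π/4 × (29.8 cm)² = 697.5 cm^2
Rod-side annular area A_ann = π/4 × (29.8² − 12.1²) = 582.5 cm^2
Piston speed v = Q_in/A_cap; rod-end outflow Q_out = v × A_ann = Q_in × A_ann/A_cap.

Q_out ≈ 1750 L/min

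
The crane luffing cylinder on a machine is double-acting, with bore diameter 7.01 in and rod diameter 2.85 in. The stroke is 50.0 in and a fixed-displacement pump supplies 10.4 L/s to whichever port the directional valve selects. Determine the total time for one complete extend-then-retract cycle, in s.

t ≈ 5.58 s

Cap-side area A_cap = π/4 × (7.01 in)² = 38.59 in^2
Rod-side annular area A_ann = π/4 × (7.01² − 2.85²) = 32.22 in^2
t_ext = A_cap·L/Q = 3.041 s
t_ret = A_ann·L/Q = 2.538 s
t_cycle = t_ext + t_ret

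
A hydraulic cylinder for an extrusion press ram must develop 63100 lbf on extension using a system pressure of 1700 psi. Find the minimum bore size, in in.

Extension force acts on the full piston face: F = P × (π/4)D².
D = √(4F / (πP)) = √(4 × 63100 lbf / (π × 1700 psi))

D ≈ 6.87 in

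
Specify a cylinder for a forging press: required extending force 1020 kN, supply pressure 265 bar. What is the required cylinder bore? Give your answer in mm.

Extension force acts on the full piston face: F = P × (π/4)D².
D = √(4F / (πP)) = √(4 × 1020 kN / (π × 265 bar))

D ≈ 221 mm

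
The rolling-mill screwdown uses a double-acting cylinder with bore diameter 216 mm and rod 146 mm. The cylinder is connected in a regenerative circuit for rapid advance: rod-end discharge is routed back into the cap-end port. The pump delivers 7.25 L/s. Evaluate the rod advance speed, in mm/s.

v ≈ 433 mm/s

In regeneration the rod-end outflow joins the pump flow into the cap end, so the net volume the pump must supply per unit advance equals the rod cross-section area.
Rod cross-section A_rod = π/4 × (146 mm)² = 16740 mm^2
v = Q_pump / A_rod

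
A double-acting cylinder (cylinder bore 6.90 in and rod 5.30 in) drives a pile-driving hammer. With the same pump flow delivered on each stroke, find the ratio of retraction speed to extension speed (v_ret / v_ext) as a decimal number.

v_ret/v_ext ≈ 2.44

Cap-side area A_cap = π/4 × (6.90 in)² = 37.39 in^2
Rod-side annular area A_ann = π/4 × (6.90² − 5.30²) = 15.33 in^2
For equal Q, v ∝ 1/A, so v_ret/v_ext = A_cap/A_ann.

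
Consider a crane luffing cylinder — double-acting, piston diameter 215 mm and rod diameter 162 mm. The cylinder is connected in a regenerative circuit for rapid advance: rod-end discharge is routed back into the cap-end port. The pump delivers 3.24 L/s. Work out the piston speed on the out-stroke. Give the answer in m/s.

v ≈ 0.157 m/s

In regeneration the rod-end outflow joins the pump flow into the cap end, so the net volume the pump must supply per unit advance equals the rod cross-section area.
Rod cross-section A_rod = π/4 × (162 mm)² = 20610 mm^2
v = Q_pump / A_rod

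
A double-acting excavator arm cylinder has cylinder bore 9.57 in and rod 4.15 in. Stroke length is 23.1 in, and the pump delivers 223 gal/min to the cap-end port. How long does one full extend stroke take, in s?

Cap-side area A_cap = π/4 × (9.57 in)² = 71.93 in^2
Swept volume V = A × L; t = V / Q = A·L / Q

t ≈ 1.94 s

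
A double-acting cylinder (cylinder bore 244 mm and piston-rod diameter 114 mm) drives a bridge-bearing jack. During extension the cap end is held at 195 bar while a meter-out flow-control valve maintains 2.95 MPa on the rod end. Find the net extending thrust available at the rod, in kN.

F ≈ 804 kN

Cap-side area A_cap = π/4 × (244 mm)² = 46760 mm^2
Rod-side annular area A_ann = π/4 × (244² − 114²) = 36550 mm^2
Net thrust = P_cap·A_cap − P_rod·A_ann = 911.8 kN − 107.8 kN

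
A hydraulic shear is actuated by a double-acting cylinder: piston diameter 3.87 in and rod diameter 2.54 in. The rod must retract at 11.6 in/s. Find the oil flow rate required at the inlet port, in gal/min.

Q ≈ 20.2 gal/min

Rod-side annular area A_ann = π/4 × (3.87² − 2.54²) = 6.696 in^2
Q = A × v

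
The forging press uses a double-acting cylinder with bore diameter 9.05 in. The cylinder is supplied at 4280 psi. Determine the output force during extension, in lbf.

Cap-side area A_cap = π/4 × (9.05 in)² = 64.33 in^2
F = P × A_cap = 4280 psi × A_cap

F ≈ 2.75e5 lbf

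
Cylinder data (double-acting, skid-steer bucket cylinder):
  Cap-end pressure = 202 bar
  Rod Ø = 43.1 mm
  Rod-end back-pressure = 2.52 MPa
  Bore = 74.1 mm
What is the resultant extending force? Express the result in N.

Cap-side area A_cap = π/4 × (74.1 mm)² = 4312 mm^2
Rod-side annular area A_ann = π/4 × (74.1² − 43.1²) = 2854 mm^2
Net thrust = P_cap·A_cap − P_rod·A_ann = 87110 N − 7191 N

F ≈ 79900 N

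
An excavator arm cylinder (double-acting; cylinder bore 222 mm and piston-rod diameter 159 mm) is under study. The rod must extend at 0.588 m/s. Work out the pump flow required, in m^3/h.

Q ≈ 81.9 m^3/h

Cap-side area A_cap = π/4 × (222 mm)² = 38710 mm^2
Q = A × v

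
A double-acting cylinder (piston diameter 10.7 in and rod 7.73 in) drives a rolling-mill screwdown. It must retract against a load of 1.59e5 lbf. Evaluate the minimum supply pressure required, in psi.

Rod-side annular area A_ann = π/4 × (10.7² − 7.73²) = 42.99 in^2
Retraction: pressure acts on the annular area.
P = F / A = 1.59e5 lbf / A

P ≈ 3700 psi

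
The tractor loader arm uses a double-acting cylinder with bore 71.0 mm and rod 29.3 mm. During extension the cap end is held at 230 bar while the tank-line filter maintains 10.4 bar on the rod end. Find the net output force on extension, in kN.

Cap-side area A_cap = π/4 × (71.0 mm)² = 3959 mm^2
Rod-side annular area A_ann = π/4 × (71.0² − 29.3²) = 3285 mm^2
Net thrust = P_cap·A_cap − P_rod·A_ann = 91.06 kN − 3.416 kN

F ≈ 87.6 kN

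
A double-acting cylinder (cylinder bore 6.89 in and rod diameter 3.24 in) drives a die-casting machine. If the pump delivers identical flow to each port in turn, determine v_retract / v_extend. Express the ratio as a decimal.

Cap-side area A_cap = π/4 × (6.89 in)² = 37.28 in^2
Rod-side annular area A_ann = π/4 × (6.89² − 3.24²) = 29.04 in^2
For equal Q, v ∝ 1/A, so v_ret/v_ext = A_cap/A_ann.

v_ret/v_ext ≈ 1.28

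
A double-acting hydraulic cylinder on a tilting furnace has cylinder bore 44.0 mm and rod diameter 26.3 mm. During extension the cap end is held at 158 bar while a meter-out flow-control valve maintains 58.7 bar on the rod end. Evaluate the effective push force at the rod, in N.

F ≈ 18300 N

Cap-side area A_cap = π/4 × (44.0 mm)² = 1521 mm^2
Rod-side annular area A_ann = π/4 × (44.0² − 26.3²) = 977.3 mm^2
Net thrust = P_cap·A_cap − P_rod·A_ann = 24020 N − 5737 N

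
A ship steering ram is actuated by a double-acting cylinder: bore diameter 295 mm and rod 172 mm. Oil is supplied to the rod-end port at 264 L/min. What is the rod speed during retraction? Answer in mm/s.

v ≈ 97.5 mm/s

Rod-side annular area A_ann = π/4 × (295² − 172²) = 45110 mm^2
Flow into the rod-end port fills the annular volume.
v = Q / A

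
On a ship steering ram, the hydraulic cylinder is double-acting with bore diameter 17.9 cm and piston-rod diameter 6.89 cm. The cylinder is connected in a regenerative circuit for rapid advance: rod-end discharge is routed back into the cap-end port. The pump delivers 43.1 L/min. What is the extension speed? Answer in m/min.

v ≈ 11.6 m/min

In regeneration the rod-end outflow joins the pump flow into the cap end, so the net volume the pump must supply per unit advance equals the rod cross-section area.
Rod cross-section A_rod = π/4 × (6.89 cm)² = 37.28 cm^2
v = Q_pump / A_rod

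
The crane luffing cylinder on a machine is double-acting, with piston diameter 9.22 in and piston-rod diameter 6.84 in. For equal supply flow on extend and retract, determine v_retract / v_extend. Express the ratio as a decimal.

Cap-side area A_cap = π/4 × (9.22 in)² = 66.77 in^2
Rod-side annular area A_ann = π/4 × (9.22² − 6.84²) = 30.02 in^2
For equal Q, v ∝ 1/A, so v_ret/v_ext = A_cap/A_ann.

v_ret/v_ext ≈ 2.22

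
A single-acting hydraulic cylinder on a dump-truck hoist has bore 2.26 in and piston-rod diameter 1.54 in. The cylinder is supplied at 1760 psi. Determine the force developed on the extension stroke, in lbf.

F ≈ 7060 lbf

Cap-side area A_cap = π/4 × (2.26 in)² = 4.011 in^2
F = P × A_cap = 1760 psi × A_cap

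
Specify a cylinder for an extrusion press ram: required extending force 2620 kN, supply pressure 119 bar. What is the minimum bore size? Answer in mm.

D ≈ 529 mm

Extension force acts on the full piston face: F = P × (π/4)D².
D = √(4F / (πP)) = √(4 × 2620 kN / (π × 119 bar))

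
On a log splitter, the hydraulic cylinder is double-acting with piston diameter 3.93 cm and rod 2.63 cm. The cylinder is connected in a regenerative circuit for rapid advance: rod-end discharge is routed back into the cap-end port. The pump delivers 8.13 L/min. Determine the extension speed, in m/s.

In regeneration the rod-end outflow joins the pump flow into the cap end, so the net volume the pump must supply per unit advance equals the rod cross-section area.
Rod cross-section A_rod = π/4 × (2.63 cm)² = 5.433 cm^2
v = Q_pump / A_rod

v ≈ 0.249 m/s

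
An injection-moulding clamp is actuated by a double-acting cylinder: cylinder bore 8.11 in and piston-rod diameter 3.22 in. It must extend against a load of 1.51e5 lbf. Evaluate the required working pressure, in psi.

P ≈ 2920 psi

Cap-side area A_cap = π/4 × (8.11 in)² = 51.66 in^2
P = F / A = 1.51e5 lbf / A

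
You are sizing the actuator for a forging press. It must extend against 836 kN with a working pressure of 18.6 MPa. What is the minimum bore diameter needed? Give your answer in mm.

Extension force acts on the full piston face: F = P × (π/4)D².
D = √(4F / (πP)) = √(4 × 836 kN / (π × 18.6 MPa))

D ≈ 239 mm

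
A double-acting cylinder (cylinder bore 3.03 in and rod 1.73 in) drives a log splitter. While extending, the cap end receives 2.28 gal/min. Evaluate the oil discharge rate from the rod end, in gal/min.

Q_out ≈ 1.54 gal/min

Cap-side area A_cap = π/4 × (3.03 in)² = 7.211 in^2
Rod-side annular area A_ann = π/4 × (3.03² − 1.73²) = 4.860 in^2
Piston speed v = Q_in/A_cap; rod-end outflow Q_out = v × A_ann = Q_in × A_ann/A_cap.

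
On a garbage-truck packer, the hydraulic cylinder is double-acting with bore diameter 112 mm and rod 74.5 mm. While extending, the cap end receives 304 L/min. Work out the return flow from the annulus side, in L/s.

Q_out ≈ 2.82 L/s

Cap-side area A_cap = π/4 × (112 mm)² = 9852 mm^2
Rod-side annular area A_ann = π/4 × (112² − 74.5²) = 5493 mm^2
Piston speed v = Q_in/A_cap; rod-end outflow Q_out = v × A_ann = Q_in × A_ann/A_cap.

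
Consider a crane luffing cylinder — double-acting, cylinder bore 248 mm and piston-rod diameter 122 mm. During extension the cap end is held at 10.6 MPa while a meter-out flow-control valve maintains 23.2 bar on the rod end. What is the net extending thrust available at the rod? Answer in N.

F ≈ 4.27e5 N

Cap-side area A_cap = π/4 × (248 mm)² = 48310 mm^2
Rod-side annular area A_ann = π/4 × (248² − 122²) = 36620 mm^2
Net thrust = P_cap·A_cap − P_rod·A_ann = 5.120e5 N − 84950 N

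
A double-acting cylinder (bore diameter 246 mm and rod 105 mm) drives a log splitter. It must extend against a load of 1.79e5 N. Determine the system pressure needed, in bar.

Cap-side area A_cap = π/4 × (246 mm)² = 47530 mm^2
P = F / A = 1.79e5 N / A

P ≈ 37.7 bar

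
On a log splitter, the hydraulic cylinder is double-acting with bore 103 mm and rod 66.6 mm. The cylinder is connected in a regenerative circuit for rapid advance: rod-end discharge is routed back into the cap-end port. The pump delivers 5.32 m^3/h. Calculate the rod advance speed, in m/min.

v ≈ 25.5 m/min

In regeneration the rod-end outflow joins the pump flow into the cap end, so the net volume the pump must supply per unit advance equals the rod cross-section area.
Rod cross-section A_rod = π/4 × (66.6 mm)² = 3484 mm^2
v = Q_pump / A_rod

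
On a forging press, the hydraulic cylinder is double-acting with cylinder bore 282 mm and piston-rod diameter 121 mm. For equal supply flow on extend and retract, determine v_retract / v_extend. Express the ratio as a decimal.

Cap-side area A_cap = π/4 × (282 mm)² = 62460 mm^2
Rod-side annular area A_ann = π/4 × (282² − 121²) = 50960 mm^2
For equal Q, v ∝ 1/A, so v_ret/v_ext = A_cap/A_ann.

v_ret/v_ext ≈ 1.23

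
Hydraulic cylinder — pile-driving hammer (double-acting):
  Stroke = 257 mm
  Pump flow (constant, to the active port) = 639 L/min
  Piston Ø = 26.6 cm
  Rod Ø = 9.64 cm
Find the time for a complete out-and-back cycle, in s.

Cap-side area A_cap = π/4 × (26.6 cm)² = 555.7 cm^2
Rod-side annular area A_ann = π/4 × (26.6² − 9.64²) = 482.7 cm^2
t_ext = A_cap·L/Q = 1.341 s
t_ret = A_ann·L/Q = 1.165 s
t_cycle = t_ext + t_ret

t ≈ 2.51 s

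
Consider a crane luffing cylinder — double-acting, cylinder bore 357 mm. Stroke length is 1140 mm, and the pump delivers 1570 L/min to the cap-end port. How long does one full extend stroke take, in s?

Cap-side area A_cap = π/4 × (357 mm)² = 1.001e5 mm^2
Swept volume V = A × L; t = V / Q = A·L / Q

t ≈ 4.36 s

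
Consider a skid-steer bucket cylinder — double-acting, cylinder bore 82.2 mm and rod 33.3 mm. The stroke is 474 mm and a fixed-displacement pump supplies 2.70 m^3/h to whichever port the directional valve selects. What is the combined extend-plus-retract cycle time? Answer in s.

Cap-side area A_cap = π/4 × (82.2 mm)² = 5307 mm^2
Rod-side annular area A_ann = π/4 × (82.2² − 33.3²) = 4436 mm^2
t_ext = A_cap·L/Q = 3.354 s
t_ret = A_ann·L/Q = 2.803 s
t_cycle = t_ext + t_ret

t ≈ 6.16 s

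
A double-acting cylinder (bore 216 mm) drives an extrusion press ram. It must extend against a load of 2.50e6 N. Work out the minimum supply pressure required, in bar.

P ≈ 682 bar

Cap-side area A_cap = π/4 × (216 mm)² = 36640 mm^2
P = F / A = 2.50e6 N / A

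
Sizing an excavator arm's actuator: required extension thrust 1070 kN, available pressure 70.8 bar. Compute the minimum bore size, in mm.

D ≈ 439 mm

Extension force acts on the full piston face: F = P × (π/4)D².
D = √(4F / (πP)) = √(4 × 1070 kN / (π × 70.8 bar))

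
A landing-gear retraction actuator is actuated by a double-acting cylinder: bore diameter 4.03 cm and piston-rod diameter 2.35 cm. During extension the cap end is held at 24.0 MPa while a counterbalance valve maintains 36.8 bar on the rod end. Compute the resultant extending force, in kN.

F ≈ 27.5 kN

Cap-side area A_cap = π/4 × (4.03 cm)² = 12.76 cm^2
Rod-side annular area A_ann = π/4 × (4.03² − 2.35²) = 8.418 cm^2
Net thrust = P_cap·A_cap − P_rod·A_ann = 30.61 kN − 3.098 kN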